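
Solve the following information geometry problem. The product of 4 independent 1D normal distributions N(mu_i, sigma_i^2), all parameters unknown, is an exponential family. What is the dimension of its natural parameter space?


Exponential family dimension calculation:
Each univariate normal has two natural parameters (mu/sigma^2 and -1/(2 sigma^2)).
With 4 independent components, dim = 2 * 4 = 8.

8


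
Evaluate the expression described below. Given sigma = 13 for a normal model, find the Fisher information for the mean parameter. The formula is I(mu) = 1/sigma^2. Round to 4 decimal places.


The Fisher information for the mean of a normal distribution is I(mu) = 1/sigma^2.
sigma = 13, so sigma^2 = 169.
I(mu) = 1/169 = 0.0059

0.0059


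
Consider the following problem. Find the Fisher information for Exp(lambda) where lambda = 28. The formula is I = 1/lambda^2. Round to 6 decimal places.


Fisher information for exponential: I(lambda) = 1/lambda^2.
lambda = 28, lambda^2 = 784.
I = 1/784 = 0.001276

0.001276


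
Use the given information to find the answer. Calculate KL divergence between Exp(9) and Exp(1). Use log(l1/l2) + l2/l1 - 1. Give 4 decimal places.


KL divergence for exponential family:
KL = log(l1/l2) + l2/l1 - 1.
log(9/1) = 2.197225.
1/9 = 0.111111.
KL = 2.197225 + 0.111111 - 1 = 1.3083

1.3083


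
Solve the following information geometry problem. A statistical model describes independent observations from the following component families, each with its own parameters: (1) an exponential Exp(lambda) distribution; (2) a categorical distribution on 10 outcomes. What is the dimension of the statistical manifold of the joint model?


The dimension of a statistical manifold equals the number of free
(independent) real parameters of the model. For a product of independent
blocks the parameter counts add.
- exponential (lambda): 1.
- categorical on 10 outcomes (probabilities sum to 1): 10-1 = 9.
Total = 1 + 9 = 10.
Dimension = 10

10


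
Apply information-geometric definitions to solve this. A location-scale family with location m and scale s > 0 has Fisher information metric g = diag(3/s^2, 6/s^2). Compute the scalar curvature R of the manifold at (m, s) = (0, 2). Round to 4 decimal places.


The metric has the form g = (A dm^2 + B ds^2)/s^2 with A = 3, B = 6.
Substitute u = sqrt(A/B)*m: g = B*(du^2 + ds^2)/s^2, i.e. B times the
Poincare upper half-plane metric, which has constant Gaussian curvature -1.
Scaling a 2D metric by a constant c divides the Gaussian curvature by c,
so K = -1/B = -1/(6) = -0.1667 everywhere (the point (m, s) = (0, 2) is irrelevant:
the curvature is constant).
Scalar curvature in dimension 2: R = 2K = -2/(6) = -0.3333.

-0.3333


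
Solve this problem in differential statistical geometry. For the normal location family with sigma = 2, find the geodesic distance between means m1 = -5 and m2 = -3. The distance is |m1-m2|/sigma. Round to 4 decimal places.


On the fixed-variance normal subfamily, geodesic distance = |m1-m2|/sigma.
|-5 - -3| = 2.
sigma = 2.
d = 2/2 = 1.0000

1.0000


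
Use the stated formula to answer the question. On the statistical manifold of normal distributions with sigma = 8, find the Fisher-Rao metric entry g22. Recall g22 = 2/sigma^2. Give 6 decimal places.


For the 2-parameter normal family, the Fisher metric has:
  g11 = 1/sigma^2, g22 = 2/sigma^2.
sigma = 8, sigma^2 = 64.
g22 = 0.031250

0.031250


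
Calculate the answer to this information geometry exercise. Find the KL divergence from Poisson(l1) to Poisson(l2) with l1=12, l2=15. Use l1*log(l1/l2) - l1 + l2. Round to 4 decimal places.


KL divergence for Poisson:
KL = l1*log(l1/l2) - l1 + l2.
l1 = 12, l2 = 15.
log(12/15) = -0.223144.
l1*log(l1/l2) = 12 * -0.223144 = -2.677723.
KL = -2.677723 - 12 + 15 = 0.3223

0.3223


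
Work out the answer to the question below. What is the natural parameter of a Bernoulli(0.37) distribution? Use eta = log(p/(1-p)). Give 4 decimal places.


Natural parameter for Bernoulli: eta = log(p/(1-p)).
p = 0.37, 1-p = 0.63.
p/(1-p) = 0.587302.
eta = log(0.587302) = -0.5322

-0.5322


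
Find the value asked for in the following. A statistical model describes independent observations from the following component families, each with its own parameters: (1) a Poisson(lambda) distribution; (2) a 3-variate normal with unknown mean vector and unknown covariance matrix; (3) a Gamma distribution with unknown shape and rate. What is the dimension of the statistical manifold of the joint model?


The dimension of a statistical manifold equals the number of free
(independent) real parameters of the model. For a product of independent
blocks the parameter counts add.
- Poisson (lambda): 1.
- 3-variate normal: 3 (mean) + 3*4/2 = 6 (symmetric covariance) = 9.
- Gamma (shape, rate): 2.
Total = 1 + 9 + 2 = 12.
Dimension = 12

12


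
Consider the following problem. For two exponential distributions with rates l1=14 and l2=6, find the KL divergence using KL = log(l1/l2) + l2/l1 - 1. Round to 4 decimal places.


KL divergence for exponential family:
KL = log(l1/l2) + l2/l1 - 1.
log(14/6) = 0.847298.
6/14 = 0.428571.
KL = 0.847298 + 0.428571 - 1 = 0.2759

0.2759


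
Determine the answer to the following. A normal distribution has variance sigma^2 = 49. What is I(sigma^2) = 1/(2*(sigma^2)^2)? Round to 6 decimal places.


Fisher information for variance: I(sigma^2) = 1/(2*sigma^4).
sigma^2 = 49, so sigma^4 = 2401.
I = 1/(2*2401) = 1/4802 = 0.000208

0.000208


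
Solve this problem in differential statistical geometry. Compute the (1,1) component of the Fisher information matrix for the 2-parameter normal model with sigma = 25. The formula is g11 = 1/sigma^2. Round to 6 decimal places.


For the 2-parameter normal family, the Fisher metric has:
  g11 = 1/sigma^2, g22 = 2/sigma^2.
sigma = 25, sigma^2 = 625.
g11 = 0.001600

0.001600


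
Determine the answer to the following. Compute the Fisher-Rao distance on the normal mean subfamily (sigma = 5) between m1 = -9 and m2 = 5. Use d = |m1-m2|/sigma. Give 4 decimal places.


On the fixed-variance normal subfamily, geodesic distance = |m1-m2|/sigma.
|-9 - 5| = 14.
sigma = 5.
d = 14/5 = 2.8000

2.8000


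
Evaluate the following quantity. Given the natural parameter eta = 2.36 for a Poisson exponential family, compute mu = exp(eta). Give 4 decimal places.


Expectation parameter for Poisson exponential family:
mu = exp(eta).
eta = 2.36.
mu = exp(2.36) = 10.5910

10.5910


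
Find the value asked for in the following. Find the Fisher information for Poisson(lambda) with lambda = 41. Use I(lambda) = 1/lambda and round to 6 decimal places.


Fisher information for Poisson: I(lambda) = 1/lambda.
lambda = 41.
I(lambda) = 1/41 = 0.024390

0.024390


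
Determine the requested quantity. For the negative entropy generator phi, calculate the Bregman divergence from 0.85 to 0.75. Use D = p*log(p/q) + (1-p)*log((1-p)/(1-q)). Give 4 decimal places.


Bregman divergence with negative entropy generator:
D = p*log(p/q) + (1-p)*log((1-p)/(1-q)).
p = 0.85, q = 0.75.
p*log(p/q) = 0.85*log(0.85/0.75) = 0.106389.
(1-p)*log((1-p)/(1-q)) = 0.15*log(0.15/0.25) = -0.076624.
D = 0.106389 + -0.076624 = 0.0298

0.0298


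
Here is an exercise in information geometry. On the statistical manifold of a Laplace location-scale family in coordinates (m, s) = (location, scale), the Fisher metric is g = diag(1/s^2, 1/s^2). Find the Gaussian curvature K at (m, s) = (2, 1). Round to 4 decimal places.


The metric has the form g = (A dm^2 + B ds^2)/s^2 with A = 1, B = 1.
Substitute u = sqrt(A/B)*m: g = B*(du^2 + ds^2)/s^2, i.e. B times the
Poincare upper half-plane metric, which has constant Gaussian curvature -1.
Scaling a 2D metric by a constant c divides the Gaussian curvature by c,
so K = -1/B = -1/(1) = -1.0000 everywhere (the point (m, s) = (2, 1) is irrelevant:
the curvature is constant).
The requested Gaussian curvature is K = -1.0000.

-1.0000


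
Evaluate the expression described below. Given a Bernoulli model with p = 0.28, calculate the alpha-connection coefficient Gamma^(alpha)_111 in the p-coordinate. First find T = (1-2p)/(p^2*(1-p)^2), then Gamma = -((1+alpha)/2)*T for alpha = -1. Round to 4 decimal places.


Skewness (Amari-Chentsov) tensor: T = (1-2p)/(p^2*(1-p)^2).
p = 0.28, 1-2p = 0.44, p^2 = 0.0784, (1-p)^2 = 0.5184.
T = 0.44/(0.0784 * 0.5184) = 10.82609.
In the p-coordinate, Gamma^(alpha) = Gamma^(0) - (alpha/2)*T with Gamma^(0) = (1/2)*g'(p) = -T/2,
so Gamma^(alpha) = -((1+alpha)/2)*T.
alpha = -1, -(1+alpha)/2 = 0.0.
Gamma = 0.0 * 10.82609 = 0.0000

0.0000


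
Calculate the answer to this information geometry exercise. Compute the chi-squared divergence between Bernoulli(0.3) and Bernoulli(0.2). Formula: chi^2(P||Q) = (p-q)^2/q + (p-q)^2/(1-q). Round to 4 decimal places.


Chi-squared divergence between Bernoulli distributions:
chi^2 = (p-q)^2/q + (p-q)^2/(1-q).
p = 0.3, q = 0.2, p-q = 0.1.
(p-q)^2 = 0.01.
term1 = 0.01/0.2 = 0.05.
term2 = 0.01/0.8 = 0.0125.
chi^2 = 0.05 + 0.0125 = 0.0625

0.0625


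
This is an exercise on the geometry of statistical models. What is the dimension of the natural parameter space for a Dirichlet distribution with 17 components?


Exponential family dimension calculation:
Dirichlet with 17 components has 17 natural parameters.

17


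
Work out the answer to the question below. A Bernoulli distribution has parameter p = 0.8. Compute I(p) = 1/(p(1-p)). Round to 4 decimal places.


For Bernoulli(p), Fisher information is I(p) = 1/(p*(1-p)).
p = 0.8, 1-p = 0.2.
p*(1-p) = 0.16.
I(p) = 1/0.16 = 6.2500

6.2500


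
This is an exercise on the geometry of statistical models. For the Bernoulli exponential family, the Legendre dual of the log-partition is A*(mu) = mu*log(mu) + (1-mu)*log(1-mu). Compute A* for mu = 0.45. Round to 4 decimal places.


Legendre transform for Bernoulli:
A*(mu) = mu*log(mu) + (1-mu)*log(1-mu).
mu = 0.45, 1-mu = 0.55.
mu*log(mu) = 0.45*log(0.45) = -0.359328.
(1-mu)*log(1-mu) = 0.55*log(0.55) = -0.32881.
A* = -0.359328 + -0.32881 = -0.6881

-0.6881


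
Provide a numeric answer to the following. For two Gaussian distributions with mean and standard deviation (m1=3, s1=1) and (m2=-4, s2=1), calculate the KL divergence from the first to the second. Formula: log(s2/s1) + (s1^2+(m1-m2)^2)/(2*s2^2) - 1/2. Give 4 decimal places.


KL divergence between normal distributions:
KL = log(s2/s1) + (s1^2 + (m1-m2)^2)/(2*s2^2) - 1/2.
log(1/1) = 0.0.
(1^2 + (3--4)^2)/(2*1^2) = (1 + 49)/2 = 25.0.
KL = 0.0 + 25.0 - 0.5 = 24.5000

24.5000


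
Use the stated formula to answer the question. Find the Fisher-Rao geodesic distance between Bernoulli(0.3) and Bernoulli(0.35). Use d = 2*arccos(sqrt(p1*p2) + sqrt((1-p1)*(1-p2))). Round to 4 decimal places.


Geodesic distance on Bernoulli manifold:
d(p1,p2) = 2*arccos(sqrt(p1*p2) + sqrt((1-p1)*(1-p2))).
sqrt(p1*p2) = sqrt(0.3*0.35) = 0.324037.
sqrt((1-p1)*(1-p2)) = sqrt(0.7*0.65) = 0.674537.
arg = 0.324037 + 0.674537 = 0.998574.
d = 2*arccos(0.998574) = 0.1068

0.1068


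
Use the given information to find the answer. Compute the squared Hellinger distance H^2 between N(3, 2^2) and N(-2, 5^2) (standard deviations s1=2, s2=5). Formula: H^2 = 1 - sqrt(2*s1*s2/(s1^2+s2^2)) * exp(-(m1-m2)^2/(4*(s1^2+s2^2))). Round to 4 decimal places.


Squared Hellinger distance for Gaussians:
H^2 = 1 - sqrt(2*s1*s2/(s1^2+s2^2)) * exp(-(m1-m2)^2/(4*(s1^2+s2^2))).
s1^2 = 4, s2^2 = 25, s1^2+s2^2 = 29.
sqrt(2*2*5/(29)) = 0.830455.
(m1-m2)^2 = (5)^2 = 25.
exp(-25/(4*29)) = exp(-0.215517) = 0.806124.
H^2 = 1 - 0.830455*0.806124 = 0.3306

0.3306


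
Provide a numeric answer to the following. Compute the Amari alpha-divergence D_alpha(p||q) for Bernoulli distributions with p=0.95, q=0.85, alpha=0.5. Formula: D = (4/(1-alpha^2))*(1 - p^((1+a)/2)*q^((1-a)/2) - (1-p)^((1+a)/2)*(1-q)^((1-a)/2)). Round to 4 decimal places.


Amari alpha-divergence:
D = (4/(1-alpha^2))*(1 - p^((1+a)/2)*q^((1-a)/2) - (1-p)^((1+a)/2)*(1-q)^((1-a)/2)).
alpha = 0.5, p = 0.95, q = 0.85.
e1 = (1+alpha)/2 = 0.75, e2 = (1-alpha)/2 = 0.25.
t1 = p^e1 * q^e2 = 0.95^0.75 * 0.85^0.25 = 0.923948.
t2 = (1-p)^e1 * (1-q)^e2 = 0.05^0.75 * 0.15^0.25 = 0.065804.
4/(1-alpha^2) = 5.333333.
D = 5.333333*(1 - 0.923948 - 0.065804) = 0.0547

0.0547


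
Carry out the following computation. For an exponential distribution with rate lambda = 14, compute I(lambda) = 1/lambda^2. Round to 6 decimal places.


Fisher information for exponential: I(lambda) = 1/lambda^2.
lambda = 14, lambda^2 = 196.
I = 1/196 = 0.005102

0.005102


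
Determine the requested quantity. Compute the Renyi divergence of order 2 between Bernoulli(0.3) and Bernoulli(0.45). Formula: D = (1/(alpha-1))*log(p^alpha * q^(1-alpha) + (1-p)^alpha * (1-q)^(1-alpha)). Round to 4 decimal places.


Renyi divergence of order alpha between Bernoulli distributions:
D = (1/(alpha-1))*log(p^alpha * q^(1-alpha) + (1-p)^alpha * (1-q)^(1-alpha)).
alpha = 2, p = 0.3, q = 0.45.
p^alpha * q^(1-alpha) = 0.3^2 * 0.45^-1 = 0.2.
(1-p)^alpha * (1-q)^(1-alpha) = 0.7^2 * 0.55^-1 = 0.890909.
sum = 0.2 + 0.890909 = 1.090909.
D = (1/1)*log(1.090909) = 0.0870

0.0870


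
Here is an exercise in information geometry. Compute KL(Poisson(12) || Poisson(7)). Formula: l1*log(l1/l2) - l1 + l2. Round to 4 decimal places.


KL divergence for Poisson:
KL = l1*log(l1/l2) - l1 + l2.
l1 = 12, l2 = 7.
log(12/7) = 0.538997.
l1*log(l1/l2) = 12 * 0.538997 = 6.467958.
KL = 6.467958 - 12 + 7 = 1.4680

1.4680


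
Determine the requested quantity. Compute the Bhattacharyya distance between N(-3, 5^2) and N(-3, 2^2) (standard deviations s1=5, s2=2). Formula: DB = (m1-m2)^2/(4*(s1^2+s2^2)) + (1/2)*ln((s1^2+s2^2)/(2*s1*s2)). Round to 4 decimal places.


Bhattacharyya distance between two Gaussians:
DB = (m1-m2)^2/(4*(s1^2+s2^2)) + (1/2)*ln((s1^2+s2^2)/(2*s1*s2)).
(m1-m2)^2 = (0)^2 = 0.
s1^2+s2^2 = 25 + 4 = 29.
term1 = 0/116 = 0.0.
term2 = 0.5*ln(29/20.0) = 0.185782.
DB = 0.0 + 0.185782 = 0.1858

0.1858


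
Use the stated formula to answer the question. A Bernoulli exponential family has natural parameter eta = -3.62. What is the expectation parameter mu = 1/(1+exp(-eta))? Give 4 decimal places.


Dual coordinate (expectation parameter) for Bernoulli:
mu = 1/(1+exp(-eta)).
eta = -3.62.
exp(-eta) = exp(3.62) = 37.337568.
mu = 1/(1+37.337568) = 0.0261

0.0261


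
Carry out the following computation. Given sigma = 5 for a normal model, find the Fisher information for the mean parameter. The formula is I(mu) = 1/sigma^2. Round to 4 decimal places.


The Fisher information for the mean of a normal distribution is I(mu) = 1/sigma^2.
sigma = 5, so sigma^2 = 25.
I(mu) = 1/25 = 0.0400

0.0400


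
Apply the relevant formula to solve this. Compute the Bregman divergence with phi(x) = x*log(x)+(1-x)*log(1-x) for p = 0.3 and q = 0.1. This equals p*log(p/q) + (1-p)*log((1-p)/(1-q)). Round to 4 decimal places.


Bregman divergence with negative entropy generator:
D = p*log(p/q) + (1-p)*log((1-p)/(1-q)).
p = 0.3, q = 0.1.
p*log(p/q) = 0.3*log(0.3/0.1) = 0.329584.
(1-p)*log((1-p)/(1-q)) = 0.7*log(0.7/0.9) = -0.17592.
D = 0.329584 + -0.17592 = 0.1537

0.1537


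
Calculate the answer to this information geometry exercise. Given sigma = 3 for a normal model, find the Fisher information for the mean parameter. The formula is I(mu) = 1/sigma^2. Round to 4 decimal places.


The Fisher information for the mean of a normal distribution is I(mu) = 1/sigma^2.
sigma = 3, so sigma^2 = 9.
I(mu) = 1/9 = 0.1111

0.1111


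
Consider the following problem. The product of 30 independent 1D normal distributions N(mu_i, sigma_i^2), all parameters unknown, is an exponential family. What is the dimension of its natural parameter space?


Exponential family dimension calculation:
Each univariate normal has two natural parameters (mu/sigma^2 and -1/(2 sigma^2)).
With 30 independent components, dim = 2 * 30 = 60.

60


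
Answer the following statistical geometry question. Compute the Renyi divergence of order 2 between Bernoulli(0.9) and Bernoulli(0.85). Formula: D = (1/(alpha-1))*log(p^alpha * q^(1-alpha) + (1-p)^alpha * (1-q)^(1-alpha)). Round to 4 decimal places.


Renyi divergence of order alpha between Bernoulli distributions:
D = (1/(alpha-1))*log(p^alpha * q^(1-alpha) + (1-p)^alpha * (1-q)^(1-alpha)).
alpha = 2, p = 0.9, q = 0.85.
p^alpha * q^(1-alpha) = 0.9^2 * 0.85^-1 = 0.952941.
(1-p)^alpha * (1-q)^(1-alpha) = 0.1^2 * 0.15^-1 = 0.066667.
sum = 0.952941 + 0.066667 = 1.019608.
D = (1/1)*log(1.019608) = 0.0194

0.0194


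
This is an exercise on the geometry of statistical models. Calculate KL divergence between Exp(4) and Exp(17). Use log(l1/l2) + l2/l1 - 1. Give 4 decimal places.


KL divergence for exponential family:
KL = log(l1/l2) + l2/l1 - 1.
log(4/17) = -1.446919.
17/4 = 4.25.
KL = -1.446919 + 4.25 - 1 = 1.8031

1.8031


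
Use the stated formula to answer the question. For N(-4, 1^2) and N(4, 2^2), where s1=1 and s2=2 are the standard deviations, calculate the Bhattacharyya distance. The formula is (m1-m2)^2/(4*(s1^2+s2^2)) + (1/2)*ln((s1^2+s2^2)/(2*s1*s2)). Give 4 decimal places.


Bhattacharyya distance between two Gaussians:
DB = (m1-m2)^2/(4*(s1^2+s2^2)) + (1/2)*ln((s1^2+s2^2)/(2*s1*s2)).
(m1-m2)^2 = (-8)^2 = 64.
s1^2+s2^2 = 1 + 4 = 5.
term1 = 64/20 = 3.2.
term2 = 0.5*ln(5/4.0) = 0.111572.
DB = 3.2 + 0.111572 = 3.3116

3.3116


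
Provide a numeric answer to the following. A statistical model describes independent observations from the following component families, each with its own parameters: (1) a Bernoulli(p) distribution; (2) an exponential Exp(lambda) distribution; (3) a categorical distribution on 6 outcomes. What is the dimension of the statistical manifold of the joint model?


The dimension of a statistical manifold equals the number of free
(independent) real parameters of the model. For a product of independent
blocks the parameter counts add.
- Bernoulli (p): 1.
- exponential (lambda): 1.
- categorical on 6 outcomes (probabilities sum to 1): 6-1 = 5.
Total = 1 + 1 + 5 = 7.
Dimension = 7

7


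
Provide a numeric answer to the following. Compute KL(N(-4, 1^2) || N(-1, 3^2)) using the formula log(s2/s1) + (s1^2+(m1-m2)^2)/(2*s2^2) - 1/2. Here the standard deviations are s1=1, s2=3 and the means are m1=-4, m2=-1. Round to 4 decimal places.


KL divergence between normal distributions:
KL = log(s2/s1) + (s1^2 + (m1-m2)^2)/(2*s2^2) - 1/2.
log(3/1) = 1.098612.
(1^2 + (-4--1)^2)/(2*3^2) = (1 + 9)/18 = 0.555556.
KL = 1.098612 + 0.555556 - 0.5 = 1.1542

1.1542


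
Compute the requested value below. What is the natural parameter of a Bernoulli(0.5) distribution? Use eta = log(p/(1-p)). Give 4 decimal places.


Natural parameter for Bernoulli: eta = log(p/(1-p)).
p = 0.5, 1-p = 0.5.
p/(1-p) = 1.0.
eta = log(1.0) = 0.0000

0.0000


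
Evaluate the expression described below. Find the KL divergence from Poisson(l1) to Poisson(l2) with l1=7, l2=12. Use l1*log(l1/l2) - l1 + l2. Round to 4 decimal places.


KL divergence for Poisson:
KL = l1*log(l1/l2) - l1 + l2.
l1 = 7, l2 = 12.
log(7/12) = -0.538997.
l1*log(l1/l2) = 7 * -0.538997 = -3.772976.
KL = -3.772976 - 7 + 12 = 1.2270

1.2270


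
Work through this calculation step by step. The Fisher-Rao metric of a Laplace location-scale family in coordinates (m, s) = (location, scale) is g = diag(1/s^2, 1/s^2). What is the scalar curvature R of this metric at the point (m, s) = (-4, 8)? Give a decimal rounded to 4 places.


The metric has the form g = (A dm^2 + B ds^2)/s^2 with A = 1, B = 1.
Substitute u = sqrt(A/B)*m: g = B*(du^2 + ds^2)/s^2, i.e. B times the
Poincare upper half-plane metric, which has constant Gaussian curvature -1.
Scaling a 2D metric by a constant c divides the Gaussian curvature by c,
so K = -1/B = -1/(1) = -1.0000 everywhere (the point (m, s) = (-4, 8) is irrelevant:
the curvature is constant).
Scalar curvature in dimension 2: R = 2K = -2/(1) = -2.0000.

-2.0000


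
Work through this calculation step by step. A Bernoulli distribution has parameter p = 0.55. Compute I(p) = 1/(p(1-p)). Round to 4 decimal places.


For Bernoulli(p), Fisher information is I(p) = 1/(p*(1-p)).
p = 0.55, 1-p = 0.45.
p*(1-p) = 0.2475.
I(p) = 1/0.2475 = 4.0404

4.0404


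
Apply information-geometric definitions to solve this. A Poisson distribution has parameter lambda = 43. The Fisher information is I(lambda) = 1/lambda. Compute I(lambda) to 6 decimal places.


Fisher information for Poisson: I(lambda) = 1/lambda.
lambda = 43.
I(lambda) = 1/43 = 0.023256

0.023256


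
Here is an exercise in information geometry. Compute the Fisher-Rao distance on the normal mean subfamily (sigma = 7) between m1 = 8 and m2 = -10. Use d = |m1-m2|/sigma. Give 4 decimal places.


On the fixed-variance normal subfamily, geodesic distance = |m1-m2|/sigma.
|8 - -10| = 18.
sigma = 7.
d = 18/7 = 2.5714

2.5714


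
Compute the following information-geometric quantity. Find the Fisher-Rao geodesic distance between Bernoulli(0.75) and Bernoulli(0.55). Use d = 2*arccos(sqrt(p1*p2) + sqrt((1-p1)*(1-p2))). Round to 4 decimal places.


Geodesic distance on Bernoulli manifold:
d(p1,p2) = 2*arccos(sqrt(p1*p2) + sqrt((1-p1)*(1-p2))).
sqrt(p1*p2) = sqrt(0.75*0.55) = 0.642262.
sqrt((1-p1)*(1-p2)) = sqrt(0.25*0.45) = 0.33541.
arg = 0.642262 + 0.33541 = 0.977672.
d = 2*arccos(0.977672) = 0.4234

0.4234


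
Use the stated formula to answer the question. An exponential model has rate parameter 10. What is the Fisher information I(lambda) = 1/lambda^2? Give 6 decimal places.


Fisher information for exponential: I(lambda) = 1/lambda^2.
lambda = 10, lambda^2 = 100.
I = 1/100 = 0.010000

0.010000


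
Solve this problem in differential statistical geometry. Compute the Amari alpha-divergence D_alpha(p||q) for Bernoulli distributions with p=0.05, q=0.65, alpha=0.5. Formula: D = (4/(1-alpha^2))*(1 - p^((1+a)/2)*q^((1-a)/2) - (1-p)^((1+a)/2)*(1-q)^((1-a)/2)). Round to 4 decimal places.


Amari alpha-divergence:
D = (4/(1-alpha^2))*(1 - p^((1+a)/2)*q^((1-a)/2) - (1-p)^((1+a)/2)*(1-q)^((1-a)/2)).
alpha = 0.5, p = 0.05, q = 0.65.
e1 = (1+alpha)/2 = 0.75, e2 = (1-alpha)/2 = 0.25.
t1 = p^e1 * q^e2 = 0.05^0.75 * 0.65^0.25 = 0.094941.
t2 = (1-p)^e1 * (1-q)^e2 = 0.95^0.75 * 0.35^0.25 = 0.740133.
4/(1-alpha^2) = 5.333333.
D = 5.333333*(1 - 0.094941 - 0.740133) = 0.8796

0.8796


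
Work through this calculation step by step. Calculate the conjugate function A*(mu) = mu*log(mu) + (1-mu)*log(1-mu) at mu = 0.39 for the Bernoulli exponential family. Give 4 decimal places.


Legendre transform for Bernoulli:
A*(mu) = mu*log(mu) + (1-mu)*log(1-mu).
mu = 0.39, 1-mu = 0.61.
mu*log(mu) = 0.39*log(0.39) = -0.367227.
(1-mu)*log(1-mu) = 0.61*log(0.61) = -0.301521.
A* = -0.367227 + -0.301521 = -0.6687

-0.6687


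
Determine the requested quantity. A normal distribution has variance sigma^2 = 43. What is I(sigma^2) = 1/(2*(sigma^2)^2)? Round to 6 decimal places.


Fisher information for variance: I(sigma^2) = 1/(2*sigma^4).
sigma^2 = 43, so sigma^4 = 1849.
I = 1/(2*1849) = 1/3698 = 0.000270

0.000270


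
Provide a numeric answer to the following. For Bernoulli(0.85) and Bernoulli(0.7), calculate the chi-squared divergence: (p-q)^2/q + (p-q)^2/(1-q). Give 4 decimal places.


Chi-squared divergence between Bernoulli distributions:
chi^2 = (p-q)^2/q + (p-q)^2/(1-q).
p = 0.85, q = 0.7, p-q = 0.15.
(p-q)^2 = 0.0225.
term1 = 0.0225/0.7 = 0.032143.
term2 = 0.0225/0.3 = 0.075.
chi^2 = 0.032143 + 0.075 = 0.1071

0.1071


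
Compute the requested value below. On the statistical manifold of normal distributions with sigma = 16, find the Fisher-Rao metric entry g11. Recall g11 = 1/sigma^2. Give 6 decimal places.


For the 2-parameter normal family, the Fisher metric has:
  g11 = 1/sigma^2, g22 = 2/sigma^2.
sigma = 16, sigma^2 = 256.
g11 = 0.003906

0.003906


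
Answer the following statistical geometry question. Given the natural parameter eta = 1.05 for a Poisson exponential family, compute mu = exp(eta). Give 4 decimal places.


Expectation parameter for Poisson exponential family:
mu = exp(eta).
eta = 1.05.
mu = exp(1.05) = 2.8577

2.8577


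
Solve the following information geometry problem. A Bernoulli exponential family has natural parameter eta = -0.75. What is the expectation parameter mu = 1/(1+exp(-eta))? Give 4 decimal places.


Dual coordinate (expectation parameter) for Bernoulli:
mu = 1/(1+exp(-eta)).
eta = -0.75.
exp(-eta) = exp(0.75) = 2.117.
mu = 1/(1+2.117) = 0.3208

0.3208


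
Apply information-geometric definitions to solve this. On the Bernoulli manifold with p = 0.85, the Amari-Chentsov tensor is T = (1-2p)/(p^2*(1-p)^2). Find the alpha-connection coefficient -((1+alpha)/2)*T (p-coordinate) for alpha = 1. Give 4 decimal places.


Skewness (Amari-Chentsov) tensor: T = (1-2p)/(p^2*(1-p)^2).
p = 0.85, 1-2p = -0.7, p^2 = 0.7225, (1-p)^2 = 0.0225.
T = -0.7/(0.7225 * 0.0225) = -43.060361.
In the p-coordinate, Gamma^(alpha) = Gamma^(0) - (alpha/2)*T with Gamma^(0) = (1/2)*g'(p) = -T/2,
so Gamma^(alpha) = -((1+alpha)/2)*T.
alpha = 1, -(1+alpha)/2 = -1.0.
Gamma = -1.0 * -43.060361 = 43.0604

43.0604


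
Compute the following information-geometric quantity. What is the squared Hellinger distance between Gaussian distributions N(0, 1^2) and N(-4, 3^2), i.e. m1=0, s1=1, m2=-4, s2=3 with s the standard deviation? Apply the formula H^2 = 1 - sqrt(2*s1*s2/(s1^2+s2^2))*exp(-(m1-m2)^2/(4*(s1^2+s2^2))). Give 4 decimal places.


Squared Hellinger distance for Gaussians:
H^2 = 1 - sqrt(2*s1*s2/(s1^2+s2^2)) * exp(-(m1-m2)^2/(4*(s1^2+s2^2))).
s1^2 = 1, s2^2 = 9, s1^2+s2^2 = 10.
sqrt(2*1*3/(10)) = 0.774597.
(m1-m2)^2 = (4)^2 = 16.
exp(-16/(4*10)) = exp(-0.4) = 0.67032.
H^2 = 1 - 0.774597*0.67032 = 0.4808

0.4808


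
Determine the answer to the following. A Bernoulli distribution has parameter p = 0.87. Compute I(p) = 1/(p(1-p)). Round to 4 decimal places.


For Bernoulli(p), Fisher information is I(p) = 1/(p*(1-p)).
p = 0.87, 1-p = 0.13.
p*(1-p) = 0.1131.
I(p) = 1/0.1131 = 8.8417

8.8417


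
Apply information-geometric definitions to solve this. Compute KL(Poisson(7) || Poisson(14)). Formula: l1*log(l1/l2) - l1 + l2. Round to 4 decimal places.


KL divergence for Poisson:
KL = l1*log(l1/l2) - l1 + l2.
l1 = 7, l2 = 14.
log(7/14) = -0.693147.
l1*log(l1/l2) = 7 * -0.693147 = -4.85203.
KL = -4.85203 - 7 + 14 = 2.1480

2.1480


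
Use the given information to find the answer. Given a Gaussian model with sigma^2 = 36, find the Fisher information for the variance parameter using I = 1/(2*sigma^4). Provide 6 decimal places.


Fisher information for variance: I(sigma^2) = 1/(2*sigma^4).
sigma^2 = 36, so sigma^4 = 1296.
I = 1/(2*1296) = 1/2592 = 0.000386

0.000386


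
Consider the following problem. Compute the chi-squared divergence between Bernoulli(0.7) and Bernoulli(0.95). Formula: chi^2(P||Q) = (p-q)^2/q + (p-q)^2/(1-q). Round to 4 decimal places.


Chi-squared divergence between Bernoulli distributions:
chi^2 = (p-q)^2/q + (p-q)^2/(1-q).
p = 0.7, q = 0.95, p-q = -0.25.
(p-q)^2 = 0.0625.
term1 = 0.0625/0.95 = 0.065789.
term2 = 0.0625/0.05 = 1.25.
chi^2 = 0.065789 + 1.25 = 1.3158

1.3158


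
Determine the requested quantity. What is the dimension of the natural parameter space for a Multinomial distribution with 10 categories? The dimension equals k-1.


Exponential family dimension calculation:
For Multinomial with k=10 categories, dim = k-1 = 9.

9


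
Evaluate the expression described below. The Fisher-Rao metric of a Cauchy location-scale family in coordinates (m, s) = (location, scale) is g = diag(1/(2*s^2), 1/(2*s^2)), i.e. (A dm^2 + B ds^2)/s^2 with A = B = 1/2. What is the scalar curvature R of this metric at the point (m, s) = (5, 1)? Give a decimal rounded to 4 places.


The metric has the form g = (A dm^2 + B ds^2)/s^2 with A = 1/2, B = 1/2.
Substitute u = sqrt(A/B)*m: g = B*(du^2 + ds^2)/s^2, i.e. B times the
Poincare upper half-plane metric, which has constant Gaussian curvature -1.
Scaling a 2D metric by a constant c divides the Gaussian curvature by c,
so K = -1/B = -1/(1/2) = -2.0000 everywhere (the point (m, s) = (5, 1) is irrelevant:
the curvature is constant).
Scalar curvature in dimension 2: R = 2K = -2/(1/2) = -4.0000.

-4.0000


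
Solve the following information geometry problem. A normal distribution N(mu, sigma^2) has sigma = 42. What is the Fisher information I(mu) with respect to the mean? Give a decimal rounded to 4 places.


The Fisher information for the mean of a normal distribution is I(mu) = 1/sigma^2.
sigma = 42, so sigma^2 = 1764.
I(mu) = 1/1764 = 0.0006

0.0006


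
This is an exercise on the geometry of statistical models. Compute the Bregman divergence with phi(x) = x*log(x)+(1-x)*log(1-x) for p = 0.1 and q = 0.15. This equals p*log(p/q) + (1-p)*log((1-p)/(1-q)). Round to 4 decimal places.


Bregman divergence with negative entropy generator:
D = p*log(p/q) + (1-p)*log((1-p)/(1-q)).
p = 0.1, q = 0.15.
p*log(p/q) = 0.1*log(0.1/0.15) = -0.040547.
(1-p)*log((1-p)/(1-q)) = 0.9*log(0.9/0.85) = 0.051443.
D = -0.040547 + 0.051443 = 0.0109

0.0109


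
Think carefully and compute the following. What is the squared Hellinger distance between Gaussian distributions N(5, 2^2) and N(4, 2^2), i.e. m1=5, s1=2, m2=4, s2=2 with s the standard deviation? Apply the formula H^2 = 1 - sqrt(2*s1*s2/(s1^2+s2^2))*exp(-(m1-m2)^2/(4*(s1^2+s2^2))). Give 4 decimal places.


Squared Hellinger distance for Gaussians:
H^2 = 1 - sqrt(2*s1*s2/(s1^2+s2^2)) * exp(-(m1-m2)^2/(4*(s1^2+s2^2))).
s1^2 = 4, s2^2 = 4, s1^2+s2^2 = 8.
sqrt(2*2*2/(8)) = 1.0.
(m1-m2)^2 = (1)^2 = 1.
exp(-1/(4*8)) = exp(-0.03125) = 0.969233.
H^2 = 1 - 1.0*0.969233 = 0.0308

0.0308


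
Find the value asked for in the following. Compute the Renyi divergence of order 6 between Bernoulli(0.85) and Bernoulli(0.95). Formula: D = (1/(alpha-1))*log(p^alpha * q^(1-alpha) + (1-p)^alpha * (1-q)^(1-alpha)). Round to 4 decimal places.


Renyi divergence of order alpha between Bernoulli distributions:
D = (1/(alpha-1))*log(p^alpha * q^(1-alpha) + (1-p)^alpha * (1-q)^(1-alpha)).
alpha = 6, p = 0.85, q = 0.95.
p^alpha * q^(1-alpha) = 0.85^6 * 0.95^-5 = 0.487411.
(1-p)^alpha * (1-q)^(1-alpha) = 0.15^6 * 0.05^-5 = 36.45.
sum = 0.487411 + 36.45 = 36.937411.
D = (1/5)*log(36.937411) = 0.7218

0.7218


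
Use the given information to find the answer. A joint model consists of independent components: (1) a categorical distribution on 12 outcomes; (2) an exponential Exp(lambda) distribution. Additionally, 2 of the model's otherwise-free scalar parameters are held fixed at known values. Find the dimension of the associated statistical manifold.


The dimension of a statistical manifold equals the number of free
(independent) real parameters of the model. For a product of independent
blocks the parameter counts add.
- categorical on 12 outcomes (probabilities sum to 1): 12-1 = 11.
- exponential (lambda): 1.
Total = 11 + 1 = 12.
2 parameter(s) fixed at known values: 12 - 2 = 10.
Dimension = 10

10


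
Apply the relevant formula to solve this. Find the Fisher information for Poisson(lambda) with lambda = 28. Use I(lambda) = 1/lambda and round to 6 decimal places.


Fisher information for Poisson: I(lambda) = 1/lambda.
lambda = 28.
I(lambda) = 1/28 = 0.035714

0.035714


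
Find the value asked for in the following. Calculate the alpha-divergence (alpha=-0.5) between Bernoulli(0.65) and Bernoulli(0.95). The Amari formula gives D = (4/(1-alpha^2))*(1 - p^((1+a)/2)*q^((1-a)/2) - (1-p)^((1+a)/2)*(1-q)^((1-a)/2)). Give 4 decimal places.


Amari alpha-divergence:
D = (4/(1-alpha^2))*(1 - p^((1+a)/2)*q^((1-a)/2) - (1-p)^((1+a)/2)*(1-q)^((1-a)/2)).
alpha = -0.5, p = 0.65, q = 0.95.
e1 = (1+alpha)/2 = 0.25, e2 = (1-alpha)/2 = 0.75.
t1 = p^e1 * q^e2 = 0.65^0.25 * 0.95^0.75 = 0.864015.
t2 = (1-p)^e1 * (1-q)^e2 = 0.35^0.25 * 0.05^0.75 = 0.081329.
4/(1-alpha^2) = 5.333333.
D = 5.333333*(1 - 0.864015 - 0.081329) = 0.2915

0.2915


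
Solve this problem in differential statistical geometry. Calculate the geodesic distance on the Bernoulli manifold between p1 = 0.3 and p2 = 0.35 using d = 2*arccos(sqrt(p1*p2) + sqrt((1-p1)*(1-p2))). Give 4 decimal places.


Geodesic distance on Bernoulli manifold:
d(p1,p2) = 2*arccos(sqrt(p1*p2) + sqrt((1-p1)*(1-p2))).
sqrt(p1*p2) = sqrt(0.3*0.35) = 0.324037.
sqrt((1-p1)*(1-p2)) = sqrt(0.7*0.65) = 0.674537.
arg = 0.324037 + 0.674537 = 0.998574.
d = 2*arccos(0.998574) = 0.1068

0.1068


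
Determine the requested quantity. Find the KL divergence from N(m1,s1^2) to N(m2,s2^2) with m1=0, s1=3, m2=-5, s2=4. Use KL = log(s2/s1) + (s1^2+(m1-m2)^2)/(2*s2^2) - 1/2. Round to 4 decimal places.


KL divergence between normal distributions:
KL = log(s2/s1) + (s1^2 + (m1-m2)^2)/(2*s2^2) - 1/2.
log(4/3) = 0.287682.
(3^2 + (0--5)^2)/(2*4^2) = (9 + 25)/32 = 1.0625.
KL = 0.287682 + 1.0625 - 0.5 = 0.8502

0.8502


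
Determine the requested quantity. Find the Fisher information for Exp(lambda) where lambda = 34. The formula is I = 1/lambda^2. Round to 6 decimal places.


Fisher information for exponential: I(lambda) = 1/lambda^2.
lambda = 34, lambda^2 = 1156.
I = 1/1156 = 0.000865

0.000865


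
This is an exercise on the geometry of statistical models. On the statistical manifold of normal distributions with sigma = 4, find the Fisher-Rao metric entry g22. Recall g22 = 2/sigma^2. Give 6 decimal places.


For the 2-parameter normal family, the Fisher metric has:
  g11 = 1/sigma^2, g22 = 2/sigma^2.
sigma = 4, sigma^2 = 16.
g22 = 0.125000

0.125000


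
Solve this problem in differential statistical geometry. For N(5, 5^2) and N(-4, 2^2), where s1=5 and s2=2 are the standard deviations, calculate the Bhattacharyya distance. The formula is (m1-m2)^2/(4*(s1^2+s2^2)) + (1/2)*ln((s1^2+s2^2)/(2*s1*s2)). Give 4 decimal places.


Bhattacharyya distance between two Gaussians:
DB = (m1-m2)^2/(4*(s1^2+s2^2)) + (1/2)*ln((s1^2+s2^2)/(2*s1*s2)).
(m1-m2)^2 = (9)^2 = 81.
s1^2+s2^2 = 25 + 4 = 29.
term1 = 81/116 = 0.698276.
term2 = 0.5*ln(29/20.0) = 0.185782.
DB = 0.698276 + 0.185782 = 0.8841

0.8841


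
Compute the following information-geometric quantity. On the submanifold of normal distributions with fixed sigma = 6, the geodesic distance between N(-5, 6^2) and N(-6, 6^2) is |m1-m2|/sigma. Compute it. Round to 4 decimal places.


On the fixed-variance normal subfamily, geodesic distance = |m1-m2|/sigma.
|-5 - -6| = 1.
sigma = 6.
d = 1/6 = 0.1667

0.1667


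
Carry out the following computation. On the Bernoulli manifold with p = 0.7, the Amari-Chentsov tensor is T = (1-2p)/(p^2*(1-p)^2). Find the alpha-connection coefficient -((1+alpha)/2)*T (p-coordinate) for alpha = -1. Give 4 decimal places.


Skewness (Amari-Chentsov) tensor: T = (1-2p)/(p^2*(1-p)^2).
p = 0.7, 1-2p = -0.4, p^2 = 0.49, (1-p)^2 = 0.09.
T = -0.4/(0.49 * 0.09) = -9.070295.
In the p-coordinate, Gamma^(alpha) = Gamma^(0) - (alpha/2)*T with Gamma^(0) = (1/2)*g'(p) = -T/2,
so Gamma^(alpha) = -((1+alpha)/2)*T.
alpha = -1, -(1+alpha)/2 = 0.0.
Gamma = 0.0 * -9.070295 = 0.0000

0.0000


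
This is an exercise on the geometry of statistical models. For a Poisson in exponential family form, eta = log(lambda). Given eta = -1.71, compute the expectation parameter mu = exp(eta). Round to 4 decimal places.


Expectation parameter for Poisson exponential family:
mu = exp(eta).
eta = -1.71.
mu = exp(-1.71) = 0.1809

0.1809


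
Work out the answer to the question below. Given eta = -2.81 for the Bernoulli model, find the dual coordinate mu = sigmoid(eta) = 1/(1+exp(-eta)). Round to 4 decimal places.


Dual coordinate (expectation parameter) for Bernoulli:
mu = 1/(1+exp(-eta)).
eta = -2.81.
exp(-eta) = exp(2.81) = 16.609918.
mu = 1/(1+16.609918) = 0.0568

0.0568


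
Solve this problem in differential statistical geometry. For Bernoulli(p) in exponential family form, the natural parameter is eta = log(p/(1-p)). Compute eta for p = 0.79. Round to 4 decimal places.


Natural parameter for Bernoulli: eta = log(p/(1-p)).
p = 0.79, 1-p = 0.21.
p/(1-p) = 3.761905.
eta = log(3.761905) = 1.3249

1.3249


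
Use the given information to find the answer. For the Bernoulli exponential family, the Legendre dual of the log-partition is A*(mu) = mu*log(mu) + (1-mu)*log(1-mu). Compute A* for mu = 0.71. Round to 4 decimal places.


Legendre transform for Bernoulli:
A*(mu) = mu*log(mu) + (1-mu)*log(1-mu).
mu = 0.71, 1-mu = 0.29.
mu*log(mu) = 0.71*log(0.71) = -0.243168.
(1-mu)*log(1-mu) = 0.29*log(0.29) = -0.358984.
A* = -0.243168 + -0.358984 = -0.6022

-0.6022


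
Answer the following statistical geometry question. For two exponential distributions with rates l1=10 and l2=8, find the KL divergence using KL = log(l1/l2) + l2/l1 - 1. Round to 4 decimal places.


KL divergence for exponential family:
KL = log(l1/l2) + l2/l1 - 1.
log(10/8) = 0.223144.
8/10 = 0.8.
KL = 0.223144 + 0.8 - 1 = 0.0231

0.0231


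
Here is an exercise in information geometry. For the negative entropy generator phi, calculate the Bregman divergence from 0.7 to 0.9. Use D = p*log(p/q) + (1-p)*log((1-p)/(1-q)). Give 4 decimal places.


Bregman divergence with negative entropy generator:
D = p*log(p/q) + (1-p)*log((1-p)/(1-q)).
p = 0.7, q = 0.9.
p*log(p/q) = 0.7*log(0.7/0.9) = -0.17592.
(1-p)*log((1-p)/(1-q)) = 0.3*log(0.3/0.1) = 0.329584.
D = -0.17592 + 0.329584 = 0.1537

0.1537


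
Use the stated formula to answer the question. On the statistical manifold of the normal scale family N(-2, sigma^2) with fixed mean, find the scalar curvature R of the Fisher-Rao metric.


This family has a single free parameter, so its statistical manifold
is 1-dimensional. The Riemann curvature tensor of any 1-dimensional
Riemannian manifold vanishes identically, so R = 0.

0


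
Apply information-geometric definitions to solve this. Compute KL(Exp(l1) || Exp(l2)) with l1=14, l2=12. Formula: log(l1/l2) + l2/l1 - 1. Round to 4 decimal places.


KL divergence for exponential family:
KL = log(l1/l2) + l2/l1 - 1.
log(14/12) = 0.154151.
12/14 = 0.857143.
KL = 0.154151 + 0.857143 - 1 = 0.0113

0.0113


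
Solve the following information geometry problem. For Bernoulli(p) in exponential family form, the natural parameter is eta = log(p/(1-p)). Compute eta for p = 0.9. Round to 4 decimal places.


Natural parameter for Bernoulli: eta = log(p/(1-p)).
p = 0.9, 1-p = 0.1.
p/(1-p) = 9.0.
eta = log(9.0) = 2.1972

2.1972


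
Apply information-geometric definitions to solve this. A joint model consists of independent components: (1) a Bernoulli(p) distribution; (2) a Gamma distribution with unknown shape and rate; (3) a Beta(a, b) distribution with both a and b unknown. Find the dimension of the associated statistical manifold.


The dimension of a statistical manifold equals the number of free
(independent) real parameters of the model. For a product of independent
blocks the parameter counts add.
- Bernoulli (p): 1.
- Gamma (shape, rate): 2.
- Beta (a, b): 2.
Total = 1 + 2 + 2 = 5.
Dimension = 5

5


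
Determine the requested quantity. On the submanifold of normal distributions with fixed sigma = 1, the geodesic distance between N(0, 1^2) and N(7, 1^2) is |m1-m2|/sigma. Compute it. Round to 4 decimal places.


On the fixed-variance normal subfamily, geodesic distance = |m1-m2|/sigma.
|0 - 7| = 7.
sigma = 1.
d = 7/1 = 7.0000

7.0000


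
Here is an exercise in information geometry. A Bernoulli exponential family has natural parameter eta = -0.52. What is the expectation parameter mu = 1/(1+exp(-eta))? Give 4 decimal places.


Dual coordinate (expectation parameter) for Bernoulli:
mu = 1/(1+exp(-eta)).
eta = -0.52.
exp(-eta) = exp(0.52) = 1.682028.
mu = 1/(1+1.682028) = 0.3729

0.3729


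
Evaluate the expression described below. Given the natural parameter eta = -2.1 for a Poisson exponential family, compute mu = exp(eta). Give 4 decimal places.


Expectation parameter for Poisson exponential family:
mu = exp(eta).
eta = -2.1.
mu = exp(-2.1) = 0.1225

0.1225


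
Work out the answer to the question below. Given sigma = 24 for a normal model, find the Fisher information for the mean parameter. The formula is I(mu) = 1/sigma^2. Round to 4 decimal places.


The Fisher information for the mean of a normal distribution is I(mu) = 1/sigma^2.
sigma = 24, so sigma^2 = 576.
I(mu) = 1/576 = 0.0017

0.0017
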